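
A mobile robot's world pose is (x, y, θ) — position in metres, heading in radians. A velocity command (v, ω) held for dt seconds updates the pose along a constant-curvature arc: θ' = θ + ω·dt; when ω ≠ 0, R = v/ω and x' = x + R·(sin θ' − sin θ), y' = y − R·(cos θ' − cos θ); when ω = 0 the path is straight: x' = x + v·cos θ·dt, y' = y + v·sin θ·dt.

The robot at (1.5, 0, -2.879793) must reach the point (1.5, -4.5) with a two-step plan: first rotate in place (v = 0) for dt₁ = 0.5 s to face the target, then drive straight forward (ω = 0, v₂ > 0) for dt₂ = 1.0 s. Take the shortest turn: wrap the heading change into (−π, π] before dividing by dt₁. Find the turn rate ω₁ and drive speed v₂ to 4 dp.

heading to target = atan2(-4.5−0, 1.5−1.5) = -1.5708
Δθ = wrap(-1.5708 − -2.8798) = 1.3090; ω₁ = Δθ/dt₁ = 2.6180
distance = √((1.5−1.5)² + (-4.5−0)²) = 4.5000; v₂ = distance/dt₂ = 4.5000

ω₁ = 2.6180, v₂ = 4.5000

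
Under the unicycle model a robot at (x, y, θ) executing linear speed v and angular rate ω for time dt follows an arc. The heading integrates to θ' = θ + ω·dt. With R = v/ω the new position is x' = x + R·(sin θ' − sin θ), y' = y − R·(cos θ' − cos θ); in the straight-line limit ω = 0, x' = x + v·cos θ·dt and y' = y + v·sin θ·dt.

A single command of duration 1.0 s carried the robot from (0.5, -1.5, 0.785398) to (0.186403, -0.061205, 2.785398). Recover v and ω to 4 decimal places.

v = 1.7500, ω = 2.0000

Δθ = 2.785398 − 0.785398 = 2.000000
ω = Δθ/dt = 2.000000/1.0 = 2.0000
R = −Δy/(cos θ' − cos θ) = 0.8750
v = R·ω = 0.8750·2.0000 = 1.7500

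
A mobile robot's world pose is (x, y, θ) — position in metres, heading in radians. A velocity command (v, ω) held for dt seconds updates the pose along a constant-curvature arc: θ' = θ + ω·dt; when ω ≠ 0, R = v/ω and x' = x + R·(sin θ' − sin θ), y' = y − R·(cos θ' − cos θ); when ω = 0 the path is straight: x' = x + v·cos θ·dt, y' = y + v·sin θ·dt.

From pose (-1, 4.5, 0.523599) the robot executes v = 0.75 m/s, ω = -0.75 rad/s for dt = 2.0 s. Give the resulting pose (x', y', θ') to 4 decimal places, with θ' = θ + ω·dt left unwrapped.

θ' = 0.5236 + -0.75·2.0 = -0.9764
R = v/ω = 0.75/-0.75 = -1.0000
x' = -1 + -1.0000·(sin -0.9764 − sin 0.5236) = 0.3285
y' = 4.5 − -1.0000·(cos -0.9764 − cos 0.5236) = 4.1940

(0.3285, 4.1940, -0.9764)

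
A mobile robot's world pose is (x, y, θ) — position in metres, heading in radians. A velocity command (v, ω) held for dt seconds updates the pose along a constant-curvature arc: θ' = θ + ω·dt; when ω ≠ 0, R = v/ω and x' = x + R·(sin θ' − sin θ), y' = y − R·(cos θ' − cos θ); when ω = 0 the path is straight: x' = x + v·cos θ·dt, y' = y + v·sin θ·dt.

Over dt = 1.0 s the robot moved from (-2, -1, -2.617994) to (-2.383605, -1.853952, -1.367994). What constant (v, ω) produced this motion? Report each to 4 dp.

Δθ = -1.367994 − -2.617994 = 1.250000
ω = Δθ/dt = 1.250000/1.0 = 1.2500
R = −Δy/(cos θ' − cos θ) = 0.8000
v = R·ω = 0.8000·1.2500 = 1.0000

v = 1.0000, ω = 1.2500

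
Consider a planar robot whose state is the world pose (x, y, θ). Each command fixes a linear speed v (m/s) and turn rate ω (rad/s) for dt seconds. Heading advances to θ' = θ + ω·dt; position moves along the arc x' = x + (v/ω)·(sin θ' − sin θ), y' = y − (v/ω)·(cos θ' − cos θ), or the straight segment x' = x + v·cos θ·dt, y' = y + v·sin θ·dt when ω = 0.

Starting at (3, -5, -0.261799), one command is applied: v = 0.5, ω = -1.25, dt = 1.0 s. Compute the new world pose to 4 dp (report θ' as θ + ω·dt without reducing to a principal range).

θ' = -0.2618 + -1.25·1.0 = -1.5118
R = v/ω = 0.5/-1.25 = -0.4000
x' = 3 + -0.4000·(sin -1.5118 − sin -0.2618) = 3.2958
y' = -5 − -0.4000·(cos -1.5118 − cos -0.2618) = -5.3628

(3.2958, -5.3628, -1.5118)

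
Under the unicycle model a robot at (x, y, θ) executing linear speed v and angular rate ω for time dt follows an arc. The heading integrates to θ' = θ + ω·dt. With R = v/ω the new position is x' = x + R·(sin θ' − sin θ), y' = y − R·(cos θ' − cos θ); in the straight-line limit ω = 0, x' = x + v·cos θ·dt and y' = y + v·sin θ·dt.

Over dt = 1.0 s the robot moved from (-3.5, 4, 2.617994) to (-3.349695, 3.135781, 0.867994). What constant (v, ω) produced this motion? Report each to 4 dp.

v = -1.0000, ω = -1.7500

Δθ = 0.867994 − 2.617994 = -1.750000
ω = Δθ/dt = -1.750000/1.0 = -1.7500
R = −Δy/(cos θ' − cos θ) = 0.5714
v = R·ω = 0.5714·-1.7500 = -1.0000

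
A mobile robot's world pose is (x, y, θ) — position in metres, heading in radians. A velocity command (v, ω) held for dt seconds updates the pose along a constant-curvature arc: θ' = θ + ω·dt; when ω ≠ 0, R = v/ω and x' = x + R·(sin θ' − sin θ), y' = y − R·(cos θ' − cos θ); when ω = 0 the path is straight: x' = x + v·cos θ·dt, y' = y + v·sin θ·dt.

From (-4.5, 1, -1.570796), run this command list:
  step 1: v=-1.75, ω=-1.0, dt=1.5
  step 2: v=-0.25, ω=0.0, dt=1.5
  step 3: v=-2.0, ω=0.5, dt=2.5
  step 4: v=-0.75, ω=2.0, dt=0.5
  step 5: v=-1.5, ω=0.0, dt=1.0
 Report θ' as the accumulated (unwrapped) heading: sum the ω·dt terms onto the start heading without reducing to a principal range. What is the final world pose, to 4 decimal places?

step 1: θ'=-3.0708 (R=1.7500) → pose (-2.8738, 2.7456, -3.0708)
step 2: θ'=-3.0708 (straight) → pose (-2.4997, 2.7721, -3.0708)
step 3: θ'=-1.8208 (R=-4.0000) → pose (1.0930, 5.7725, -1.8208)
step 4: θ'=-0.8208 (R=-0.3750) → pose (1.0040, 6.1209, -0.8208)
step 5: θ'=-0.8208 (straight) → pose (-0.0184, 7.2184, -0.8208)

(-0.0184, 7.2184, -0.8208)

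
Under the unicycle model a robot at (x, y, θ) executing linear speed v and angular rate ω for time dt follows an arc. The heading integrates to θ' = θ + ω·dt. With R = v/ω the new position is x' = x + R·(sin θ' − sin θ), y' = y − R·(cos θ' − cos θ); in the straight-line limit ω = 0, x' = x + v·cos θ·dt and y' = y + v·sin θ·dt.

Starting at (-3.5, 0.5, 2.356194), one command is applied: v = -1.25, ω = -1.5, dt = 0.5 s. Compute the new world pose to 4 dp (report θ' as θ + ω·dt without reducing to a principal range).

θ' = 2.3562 + -1.5·0.5 = 1.6062
R = v/ω = -1.25/-1.5 = 0.8333
x' = -3.5 + 0.8333·(sin 1.6062 − sin 2.3562) = -3.2564
y' = 0.5 − 0.8333·(cos 1.6062 − cos 2.3562) = -0.0598

(-3.2564, -0.0598, 1.6062)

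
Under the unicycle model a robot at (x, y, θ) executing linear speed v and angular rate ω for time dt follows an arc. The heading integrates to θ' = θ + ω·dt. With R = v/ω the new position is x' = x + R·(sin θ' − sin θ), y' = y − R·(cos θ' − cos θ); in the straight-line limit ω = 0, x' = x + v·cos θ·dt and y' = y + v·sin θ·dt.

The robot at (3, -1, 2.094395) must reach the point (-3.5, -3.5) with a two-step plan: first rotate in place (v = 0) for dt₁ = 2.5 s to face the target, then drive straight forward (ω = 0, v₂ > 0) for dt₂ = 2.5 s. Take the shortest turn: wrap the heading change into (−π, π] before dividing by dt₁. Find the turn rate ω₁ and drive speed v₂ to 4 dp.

heading to target = atan2(-3.5−-1, -3.5−3) = -2.7744
Δθ = wrap(-2.7744 − 2.0944) = 1.4144; ω₁ = Δθ/dt₁ = 0.5657
distance = √((-3.5−3)² + (-3.5−-1)²) = 6.9642; v₂ = distance/dt₂ = 2.7857

ω₁ = 0.5657, v₂ = 2.7857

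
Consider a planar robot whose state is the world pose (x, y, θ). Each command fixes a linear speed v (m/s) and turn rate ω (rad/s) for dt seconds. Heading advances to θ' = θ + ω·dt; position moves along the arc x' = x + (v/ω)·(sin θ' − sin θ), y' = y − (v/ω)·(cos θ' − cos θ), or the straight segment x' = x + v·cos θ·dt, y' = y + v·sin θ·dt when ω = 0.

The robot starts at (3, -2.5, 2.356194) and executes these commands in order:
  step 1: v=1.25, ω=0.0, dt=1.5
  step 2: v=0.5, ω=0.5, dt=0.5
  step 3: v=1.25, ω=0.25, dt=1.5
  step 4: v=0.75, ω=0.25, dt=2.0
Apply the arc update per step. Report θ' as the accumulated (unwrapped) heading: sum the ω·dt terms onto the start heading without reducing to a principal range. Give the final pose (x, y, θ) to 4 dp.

(-1.7536, -0.5186, 3.4812)

step 1: θ'=2.3562 (straight) → pose (1.6742, -1.1742, 2.3562)
step 2: θ'=2.6062 (R=1.0000) → pose (1.4773, -1.0212, 2.6062)
step 3: θ'=2.9812 (R=5.0000) → pose (-0.2751, -0.3857, 2.9812)
step 4: θ'=3.4812 (R=3.0000) → pose (-1.7536, -0.5186, 3.4812)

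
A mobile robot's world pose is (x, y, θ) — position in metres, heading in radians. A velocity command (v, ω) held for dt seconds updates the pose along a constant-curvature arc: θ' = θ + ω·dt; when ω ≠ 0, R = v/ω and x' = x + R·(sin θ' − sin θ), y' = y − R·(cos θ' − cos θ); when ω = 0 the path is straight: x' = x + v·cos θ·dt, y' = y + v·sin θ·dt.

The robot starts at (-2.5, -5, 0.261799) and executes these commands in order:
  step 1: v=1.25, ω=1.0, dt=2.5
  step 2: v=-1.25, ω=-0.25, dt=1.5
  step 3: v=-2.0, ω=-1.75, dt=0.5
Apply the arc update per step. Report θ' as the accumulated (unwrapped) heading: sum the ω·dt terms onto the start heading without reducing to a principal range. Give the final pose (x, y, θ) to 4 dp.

step 1: θ'=2.7618 (R=1.2500) → pose (-2.3601, -2.6317, 2.7618)
step 2: θ'=2.3868 (R=5.0000) → pose (-0.7881, -3.6333, 2.3868)
step 3: θ'=1.5118 (R=1.1429) → pose (-0.4302, -4.5332, 1.5118)

(-0.4302, -4.5332, 1.5118)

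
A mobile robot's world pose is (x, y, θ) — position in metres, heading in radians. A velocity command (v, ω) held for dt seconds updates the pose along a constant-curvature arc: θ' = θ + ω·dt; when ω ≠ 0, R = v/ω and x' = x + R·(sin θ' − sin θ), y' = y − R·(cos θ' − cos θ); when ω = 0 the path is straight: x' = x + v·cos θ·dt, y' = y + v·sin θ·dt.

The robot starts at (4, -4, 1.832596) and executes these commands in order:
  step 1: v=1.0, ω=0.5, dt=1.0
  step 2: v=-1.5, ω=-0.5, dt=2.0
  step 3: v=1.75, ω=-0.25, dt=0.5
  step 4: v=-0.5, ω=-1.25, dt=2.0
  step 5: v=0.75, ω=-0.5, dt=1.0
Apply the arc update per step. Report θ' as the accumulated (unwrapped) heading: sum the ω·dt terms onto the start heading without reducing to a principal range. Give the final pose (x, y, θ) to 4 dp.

step 1: θ'=2.3326 (R=2.0000) → pose (3.5153, -3.1372, 2.3326)
step 2: θ'=1.3326 (R=3.0000) → pose (4.2598, -5.9157, 1.3326)
step 3: θ'=1.2076 (R=-7.0000) → pose (4.5188, -5.0805, 1.2076)
step 4: θ'=-1.2924 (R=0.4000) → pose (3.7603, -5.0483, -1.2924)
step 5: θ'=-1.7924 (R=-1.5000) → pose (3.7814, -5.7903, -1.7924)

(3.7814, -5.7903, -1.7924)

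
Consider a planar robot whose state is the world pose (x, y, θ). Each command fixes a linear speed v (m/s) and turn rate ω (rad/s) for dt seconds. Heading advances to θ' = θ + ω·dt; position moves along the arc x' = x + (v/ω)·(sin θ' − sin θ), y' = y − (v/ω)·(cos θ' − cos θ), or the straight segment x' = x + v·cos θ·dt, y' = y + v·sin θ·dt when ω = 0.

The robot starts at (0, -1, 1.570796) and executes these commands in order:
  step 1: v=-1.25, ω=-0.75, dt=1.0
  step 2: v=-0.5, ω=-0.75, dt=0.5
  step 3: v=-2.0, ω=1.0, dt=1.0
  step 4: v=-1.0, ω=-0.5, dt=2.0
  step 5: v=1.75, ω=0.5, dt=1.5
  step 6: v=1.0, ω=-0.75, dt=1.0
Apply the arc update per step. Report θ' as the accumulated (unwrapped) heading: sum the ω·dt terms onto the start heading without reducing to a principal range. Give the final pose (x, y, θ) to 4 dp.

(-0.4782, -2.8029, 0.4458)

step 1: θ'=0.8208 (R=1.6667) → pose (-0.4472, -2.1361, 0.8208)
step 2: θ'=0.4458 (R=0.6667) → pose (-0.6475, -2.2832, 0.4458)
step 3: θ'=1.4458 (R=-2.0000) → pose (-1.7696, -3.8383, 1.4458)
step 4: θ'=0.4458 (R=2.0000) → pose (-2.8916, -5.3935, 0.4458)
step 5: θ'=1.1958 (R=3.5000) → pose (-1.1440, -3.5175, 1.1958)
step 6: θ'=0.4458 (R=-1.3333) → pose (-0.4782, -2.8029, 0.4458)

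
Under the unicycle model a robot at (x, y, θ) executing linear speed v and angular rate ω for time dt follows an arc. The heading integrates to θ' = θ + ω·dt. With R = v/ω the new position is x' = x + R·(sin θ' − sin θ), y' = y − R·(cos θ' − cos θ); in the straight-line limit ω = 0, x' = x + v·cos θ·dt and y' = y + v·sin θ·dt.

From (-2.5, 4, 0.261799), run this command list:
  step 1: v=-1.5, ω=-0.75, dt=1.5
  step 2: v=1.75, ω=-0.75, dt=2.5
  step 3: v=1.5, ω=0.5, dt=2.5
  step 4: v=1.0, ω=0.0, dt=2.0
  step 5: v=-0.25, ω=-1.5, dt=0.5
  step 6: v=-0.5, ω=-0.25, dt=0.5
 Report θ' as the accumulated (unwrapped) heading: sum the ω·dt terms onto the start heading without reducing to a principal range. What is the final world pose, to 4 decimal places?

step 1: θ'=-0.8632 (R=2.0000) → pose (-4.5375, 4.6318, -0.8632)
step 2: θ'=-2.7382 (R=-2.3333) → pose (-5.3947, 0.9691, -2.7382)
step 3: θ'=-1.4882 (R=3.0000) → pose (-7.2069, -2.0376, -1.4882)
step 4: θ'=-1.4882 (straight) → pose (-7.0419, -4.0308, -1.4882)
step 5: θ'=-2.2382 (R=0.1667) → pose (-7.0067, -3.9139, -2.2382)
step 6: θ'=-2.3632 (R=2.0000) → pose (-6.8401, -3.7277, -2.3632)

(-6.8401, -3.7277, -2.3632)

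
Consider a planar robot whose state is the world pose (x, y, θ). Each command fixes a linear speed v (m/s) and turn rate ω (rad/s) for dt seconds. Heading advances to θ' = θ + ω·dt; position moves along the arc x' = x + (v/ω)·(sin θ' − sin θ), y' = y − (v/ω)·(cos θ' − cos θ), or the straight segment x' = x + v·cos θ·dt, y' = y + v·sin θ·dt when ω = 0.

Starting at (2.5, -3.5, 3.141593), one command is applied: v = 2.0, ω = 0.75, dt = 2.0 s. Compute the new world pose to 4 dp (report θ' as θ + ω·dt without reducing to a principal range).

θ' = 3.1416 + 0.75·2.0 = 4.6416
R = v/ω = 2.0/0.75 = 2.6667
x' = 2.5 + 2.6667·(sin 4.6416 − sin 3.1416) = -0.1600
y' = -3.5 − 2.6667·(cos 4.6416 − cos 3.1416) = -5.9780

(-0.1600, -5.9780, 4.6416)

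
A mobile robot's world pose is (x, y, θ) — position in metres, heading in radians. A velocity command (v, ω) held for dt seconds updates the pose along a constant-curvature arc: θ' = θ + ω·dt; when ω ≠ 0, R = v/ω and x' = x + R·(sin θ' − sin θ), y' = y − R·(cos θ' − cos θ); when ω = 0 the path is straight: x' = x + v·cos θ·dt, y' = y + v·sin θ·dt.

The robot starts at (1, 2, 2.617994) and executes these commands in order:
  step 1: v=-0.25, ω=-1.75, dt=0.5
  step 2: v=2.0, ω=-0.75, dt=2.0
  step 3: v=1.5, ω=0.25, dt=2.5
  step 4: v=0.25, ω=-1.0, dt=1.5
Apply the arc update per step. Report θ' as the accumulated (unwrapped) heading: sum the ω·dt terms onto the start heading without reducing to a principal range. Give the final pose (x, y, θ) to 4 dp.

(6.5279, 6.9317, -0.6320)

step 1: θ'=1.7430 (R=0.1429) → pose (1.0693, 1.9008, 1.7430)
step 2: θ'=0.2430 (R=-2.6667) → pose (3.0549, 4.9460, 0.2430)
step 3: θ'=0.8680 (R=6.0000) → pose (6.1895, 6.8916, 0.8680)
step 4: θ'=-0.6320 (R=-0.2500) → pose (6.5279, 6.9317, -0.6320)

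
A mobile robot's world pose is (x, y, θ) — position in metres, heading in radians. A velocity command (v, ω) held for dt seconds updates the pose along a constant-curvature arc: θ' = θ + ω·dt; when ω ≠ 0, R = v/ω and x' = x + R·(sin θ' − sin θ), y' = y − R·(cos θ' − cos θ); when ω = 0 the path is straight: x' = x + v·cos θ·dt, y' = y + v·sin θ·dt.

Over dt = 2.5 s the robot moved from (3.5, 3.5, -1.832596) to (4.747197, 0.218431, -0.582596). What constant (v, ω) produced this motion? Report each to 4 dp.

Δθ = -0.582596 − -1.832596 = 1.250000
ω = Δθ/dt = 1.250000/2.5 = 0.5000
R = −Δy/(cos θ' − cos θ) = 3.0000
v = R·ω = 3.0000·0.5000 = 1.5000

v = 1.5000, ω = 0.5000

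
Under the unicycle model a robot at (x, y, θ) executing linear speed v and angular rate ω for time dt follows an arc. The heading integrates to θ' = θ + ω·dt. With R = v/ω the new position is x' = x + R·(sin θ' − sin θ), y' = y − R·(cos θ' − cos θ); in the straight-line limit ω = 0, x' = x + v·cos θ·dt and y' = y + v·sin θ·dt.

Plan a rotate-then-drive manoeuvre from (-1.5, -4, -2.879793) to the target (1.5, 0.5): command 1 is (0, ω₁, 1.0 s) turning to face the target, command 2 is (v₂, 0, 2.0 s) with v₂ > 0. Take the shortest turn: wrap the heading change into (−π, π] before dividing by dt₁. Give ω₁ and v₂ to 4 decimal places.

ω₁ = -2.4206, v₂ = 2.7042

heading to target = atan2(0.5−-4, 1.5−-1.5) = 0.9828
Δθ = wrap(0.9828 − -2.8798) = -2.4206; ω₁ = Δθ/dt₁ = -2.4206
distance = √((1.5−-1.5)² + (0.5−-4)²) = 5.4083; v₂ = distance/dt₂ = 2.7042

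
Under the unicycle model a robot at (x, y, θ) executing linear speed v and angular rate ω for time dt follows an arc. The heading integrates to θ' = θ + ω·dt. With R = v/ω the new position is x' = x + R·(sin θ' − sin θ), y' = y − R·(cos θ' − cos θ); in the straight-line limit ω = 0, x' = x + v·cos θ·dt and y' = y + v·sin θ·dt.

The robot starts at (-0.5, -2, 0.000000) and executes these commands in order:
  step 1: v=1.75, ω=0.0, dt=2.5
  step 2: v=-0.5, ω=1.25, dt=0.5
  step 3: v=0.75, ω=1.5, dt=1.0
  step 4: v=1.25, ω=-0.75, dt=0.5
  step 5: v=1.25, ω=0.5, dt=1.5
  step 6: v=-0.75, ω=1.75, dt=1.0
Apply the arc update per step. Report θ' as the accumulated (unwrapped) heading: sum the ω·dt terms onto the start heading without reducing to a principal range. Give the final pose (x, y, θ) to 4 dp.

step 1: θ'=0.0000 (straight) → pose (3.8750, -2.0000, 0.0000)
step 2: θ'=0.6250 (R=-0.4000) → pose (3.6410, -2.0756, 0.6250)
step 3: θ'=2.1250 (R=0.5000) → pose (3.7736, -1.4070, 2.1250)
step 4: θ'=1.7500 (R=-1.6667) → pose (3.5508, -0.8270, 1.7500)
step 5: θ'=2.5000 (R=2.5000) → pose (2.5870, 0.7303, 2.5000)
step 6: θ'=4.2500 (R=-0.4286) → pose (3.2271, 0.8824, 4.2500)

(3.2271, 0.8824, 4.2500)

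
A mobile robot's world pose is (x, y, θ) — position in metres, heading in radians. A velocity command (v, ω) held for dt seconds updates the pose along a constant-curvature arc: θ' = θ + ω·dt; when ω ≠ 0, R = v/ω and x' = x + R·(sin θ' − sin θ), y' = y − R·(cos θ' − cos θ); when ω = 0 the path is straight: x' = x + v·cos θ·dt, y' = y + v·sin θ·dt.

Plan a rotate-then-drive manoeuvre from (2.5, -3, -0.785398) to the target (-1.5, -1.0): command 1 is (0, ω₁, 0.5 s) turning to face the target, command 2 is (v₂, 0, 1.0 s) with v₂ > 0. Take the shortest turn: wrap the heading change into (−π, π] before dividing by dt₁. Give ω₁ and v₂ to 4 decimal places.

ω₁ = -5.6397, v₂ = 4.4721

heading to target = atan2(-1−-3, -1.5−2.5) = 2.6779
Δθ = wrap(2.6779 − -0.7854) = -2.8198; ω₁ = Δθ/dt₁ = -5.6397
distance = √((-1.5−2.5)² + (-1−-3)²) = 4.4721; v₂ = distance/dt₂ = 4.4721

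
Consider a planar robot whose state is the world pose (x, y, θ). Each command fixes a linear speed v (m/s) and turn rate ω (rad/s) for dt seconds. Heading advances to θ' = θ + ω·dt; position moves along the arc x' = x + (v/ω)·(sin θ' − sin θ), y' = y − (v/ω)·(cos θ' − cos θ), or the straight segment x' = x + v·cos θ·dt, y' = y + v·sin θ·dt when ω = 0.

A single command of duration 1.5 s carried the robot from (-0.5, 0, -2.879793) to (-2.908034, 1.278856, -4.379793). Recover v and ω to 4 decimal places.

v = 2.0000, ω = -1.0000

Δθ = -4.379793 − -2.879793 = -1.500000
ω = Δθ/dt = -1.500000/1.5 = -1.0000
R = Δx/(sin θ' − sin θ) = -2.0000
v = R·ω = -2.0000·-1.0000 = 2.0000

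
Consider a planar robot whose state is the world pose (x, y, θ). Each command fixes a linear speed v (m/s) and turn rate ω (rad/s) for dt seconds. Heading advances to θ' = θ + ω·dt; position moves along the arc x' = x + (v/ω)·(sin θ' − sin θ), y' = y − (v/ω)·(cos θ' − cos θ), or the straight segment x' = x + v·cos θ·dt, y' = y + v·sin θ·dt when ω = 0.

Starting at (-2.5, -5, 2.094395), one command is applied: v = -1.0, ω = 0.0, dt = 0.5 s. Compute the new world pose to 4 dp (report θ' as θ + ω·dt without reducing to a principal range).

θ' = 2.0944 + 0.0·0.5 = 2.0944
ω = 0 → straight: x' = -2.5 + -1.0·cos(2.0944)·0.5 = -2.2500
y' = -5 + -1.0·sin(2.0944)·0.5 = -5.4330

(-2.2500, -5.4330, 2.0944)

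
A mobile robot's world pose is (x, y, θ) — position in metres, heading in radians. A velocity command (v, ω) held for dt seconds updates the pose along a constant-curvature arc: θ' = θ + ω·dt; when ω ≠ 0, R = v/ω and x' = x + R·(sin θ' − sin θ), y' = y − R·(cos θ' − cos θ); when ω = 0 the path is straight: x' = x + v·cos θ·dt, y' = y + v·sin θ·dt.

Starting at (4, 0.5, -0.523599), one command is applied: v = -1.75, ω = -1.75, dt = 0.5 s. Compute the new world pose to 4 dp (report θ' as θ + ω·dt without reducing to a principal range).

(3.5148, 1.1947, -1.3986)

θ' = -0.5236 + -1.75·0.5 = -1.3986
R = v/ω = -1.75/-1.75 = 1.0000
x' = 4 + 1.0000·(sin -1.3986 − sin -0.5236) = 3.5148
y' = 0.5 − 1.0000·(cos -1.3986 − cos -0.5236) = 1.1947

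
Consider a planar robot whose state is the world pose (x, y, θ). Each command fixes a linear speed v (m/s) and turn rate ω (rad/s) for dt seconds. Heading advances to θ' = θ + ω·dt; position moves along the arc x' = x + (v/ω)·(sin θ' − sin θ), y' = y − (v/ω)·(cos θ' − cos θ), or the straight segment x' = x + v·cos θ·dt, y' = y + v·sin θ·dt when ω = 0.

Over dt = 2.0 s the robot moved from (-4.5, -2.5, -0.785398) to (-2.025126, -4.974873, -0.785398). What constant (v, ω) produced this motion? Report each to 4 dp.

Δθ = -0.785398 − -0.785398 = 0.000000
ω = Δθ/dt = 0.000000/2.0 = 0.0000
ω = 0 → v = (Δx·cos θ + Δy·sin θ)/dt = 1.7500

v = 1.7500, ω = 0.0000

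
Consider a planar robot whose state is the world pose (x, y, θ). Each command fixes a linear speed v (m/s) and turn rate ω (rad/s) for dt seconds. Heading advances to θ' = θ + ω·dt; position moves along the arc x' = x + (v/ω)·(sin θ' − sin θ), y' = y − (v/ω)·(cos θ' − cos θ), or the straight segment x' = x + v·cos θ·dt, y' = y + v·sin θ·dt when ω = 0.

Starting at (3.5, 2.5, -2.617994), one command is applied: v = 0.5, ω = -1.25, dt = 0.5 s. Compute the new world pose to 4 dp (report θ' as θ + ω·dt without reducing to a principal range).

θ' = -2.6180 + -1.25·0.5 = -3.2430
R = v/ω = 0.5/-1.25 = -0.4000
x' = 3.5 + -0.4000·(sin -3.2430 − sin -2.6180) = 3.2595
y' = 2.5 − -0.4000·(cos -3.2430 − cos -2.6180) = 2.4485

(3.2595, 2.4485, -3.2430)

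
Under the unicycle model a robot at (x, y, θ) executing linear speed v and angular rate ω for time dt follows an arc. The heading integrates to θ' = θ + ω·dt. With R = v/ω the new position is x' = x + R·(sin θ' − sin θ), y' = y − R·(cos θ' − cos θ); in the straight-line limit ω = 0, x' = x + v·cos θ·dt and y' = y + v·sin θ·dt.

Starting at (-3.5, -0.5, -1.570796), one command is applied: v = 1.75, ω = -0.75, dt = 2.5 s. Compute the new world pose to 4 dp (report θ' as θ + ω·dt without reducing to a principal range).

(-6.5322, -2.7262, -3.4458)

θ' = -1.5708 + -0.75·2.5 = -3.4458
R = v/ω = 1.75/-0.75 = -2.3333
x' = -3.5 + -2.3333·(sin -3.4458 − sin -1.5708) = -6.5322
y' = -0.5 − -2.3333·(cos -3.4458 − cos -1.5708) = -2.7262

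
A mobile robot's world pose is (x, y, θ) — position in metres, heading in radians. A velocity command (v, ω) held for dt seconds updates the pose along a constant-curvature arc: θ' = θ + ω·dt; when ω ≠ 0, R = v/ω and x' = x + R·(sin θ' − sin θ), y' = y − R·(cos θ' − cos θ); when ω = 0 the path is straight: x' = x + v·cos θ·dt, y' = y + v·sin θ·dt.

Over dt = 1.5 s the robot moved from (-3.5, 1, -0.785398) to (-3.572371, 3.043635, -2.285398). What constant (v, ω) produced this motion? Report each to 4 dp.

Δθ = -2.285398 − -0.785398 = -1.500000
ω = Δθ/dt = -1.500000/1.5 = -1.0000
R = −Δy/(cos θ' − cos θ) = 1.5000
v = R·ω = 1.5000·-1.0000 = -1.5000

v = -1.5000, ω = -1.0000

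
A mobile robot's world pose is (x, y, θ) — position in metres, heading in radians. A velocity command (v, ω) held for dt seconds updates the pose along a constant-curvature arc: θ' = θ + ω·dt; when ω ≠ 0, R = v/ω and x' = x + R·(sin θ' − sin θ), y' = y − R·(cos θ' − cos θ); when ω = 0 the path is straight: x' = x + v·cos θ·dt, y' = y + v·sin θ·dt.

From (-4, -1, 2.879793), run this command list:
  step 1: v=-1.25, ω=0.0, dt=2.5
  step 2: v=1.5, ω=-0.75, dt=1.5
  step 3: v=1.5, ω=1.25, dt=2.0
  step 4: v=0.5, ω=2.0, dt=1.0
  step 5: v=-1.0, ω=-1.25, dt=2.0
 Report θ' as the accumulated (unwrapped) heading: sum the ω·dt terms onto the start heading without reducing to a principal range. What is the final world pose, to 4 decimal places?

step 1: θ'=2.8798 (straight) → pose (-0.9815, -1.8088, 2.8798)
step 2: θ'=1.7548 (R=-2.0000) → pose (-2.4301, -0.2429, 1.7548)
step 3: θ'=4.2548 (R=1.2000) → pose (-4.6864, 0.0677, 4.2548)
step 4: θ'=6.2548 (R=0.2500) → pose (-4.4692, -0.2926, 6.2548)
step 5: θ'=3.7548 (R=0.8000) → pose (-4.9069, 1.1613, 3.7548)

(-4.9069, 1.1613, 3.7548)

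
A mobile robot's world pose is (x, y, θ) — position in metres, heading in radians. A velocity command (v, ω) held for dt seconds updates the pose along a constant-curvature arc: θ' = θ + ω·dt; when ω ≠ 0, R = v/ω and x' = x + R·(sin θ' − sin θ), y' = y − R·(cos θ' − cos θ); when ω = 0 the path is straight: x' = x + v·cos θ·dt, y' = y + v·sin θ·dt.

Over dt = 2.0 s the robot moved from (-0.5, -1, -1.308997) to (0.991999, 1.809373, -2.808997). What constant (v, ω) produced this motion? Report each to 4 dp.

v = -1.7500, ω = -0.7500

Δθ = -2.808997 − -1.308997 = -1.500000
ω = Δθ/dt = -1.500000/2.0 = -0.7500
R = −Δy/(cos θ' − cos θ) = 2.3333
v = R·ω = 2.3333·-0.7500 = -1.7500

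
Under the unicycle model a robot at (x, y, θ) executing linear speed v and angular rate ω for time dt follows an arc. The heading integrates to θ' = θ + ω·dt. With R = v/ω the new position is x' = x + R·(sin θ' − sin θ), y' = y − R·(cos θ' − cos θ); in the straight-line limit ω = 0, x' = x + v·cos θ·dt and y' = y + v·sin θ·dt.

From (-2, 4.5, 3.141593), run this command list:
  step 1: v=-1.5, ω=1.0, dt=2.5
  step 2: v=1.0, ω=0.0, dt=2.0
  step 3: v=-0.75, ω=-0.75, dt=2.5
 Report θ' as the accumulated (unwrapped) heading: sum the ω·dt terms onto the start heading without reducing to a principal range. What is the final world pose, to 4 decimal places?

(0.5134, 7.6169, 3.7666)

step 1: θ'=5.6416 (R=-1.5000) → pose (-1.1023, 7.2017, 5.6416)
step 2: θ'=5.6416 (straight) → pose (0.5000, 6.0048, 5.6416)
step 3: θ'=3.7666 (R=1.0000) → pose (0.5134, 7.6169, 3.7666)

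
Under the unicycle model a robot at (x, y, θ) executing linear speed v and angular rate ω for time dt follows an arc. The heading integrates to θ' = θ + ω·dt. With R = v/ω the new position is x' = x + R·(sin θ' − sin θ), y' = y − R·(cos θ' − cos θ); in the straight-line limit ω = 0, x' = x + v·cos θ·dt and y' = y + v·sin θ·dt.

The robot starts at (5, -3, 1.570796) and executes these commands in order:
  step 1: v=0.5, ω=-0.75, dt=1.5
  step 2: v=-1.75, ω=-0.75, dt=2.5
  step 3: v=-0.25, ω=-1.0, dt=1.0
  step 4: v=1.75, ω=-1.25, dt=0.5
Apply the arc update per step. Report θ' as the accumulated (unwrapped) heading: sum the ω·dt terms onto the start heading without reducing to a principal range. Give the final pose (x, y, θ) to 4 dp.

(1.3543, -0.7331, -3.0542)

step 1: θ'=0.4458 (R=-0.6667) → pose (5.3792, -2.3985, 0.4458)
step 2: θ'=-1.4292 (R=2.3333) → pose (2.0632, -0.6225, -1.4292)
step 3: θ'=-2.4292 (R=0.2500) → pose (2.1472, -0.3980, -2.4292)
step 4: θ'=-3.0542 (R=-1.4000) → pose (1.3543, -0.7331, -3.0542)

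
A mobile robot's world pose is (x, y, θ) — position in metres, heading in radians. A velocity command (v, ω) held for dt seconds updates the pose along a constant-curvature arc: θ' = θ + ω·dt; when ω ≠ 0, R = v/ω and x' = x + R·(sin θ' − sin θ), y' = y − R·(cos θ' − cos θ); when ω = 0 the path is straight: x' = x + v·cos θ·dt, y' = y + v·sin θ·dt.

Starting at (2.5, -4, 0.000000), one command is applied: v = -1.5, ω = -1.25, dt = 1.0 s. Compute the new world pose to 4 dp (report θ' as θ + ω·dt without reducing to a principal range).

θ' = 0.0000 + -1.25·1.0 = -1.2500
R = v/ω = -1.5/-1.25 = 1.2000
x' = 2.5 + 1.2000·(sin -1.2500 − sin 0.0000) = 1.3612
y' = -4 − 1.2000·(cos -1.2500 − cos 0.0000) = -3.1784

(1.3612, -3.1784, -1.2500)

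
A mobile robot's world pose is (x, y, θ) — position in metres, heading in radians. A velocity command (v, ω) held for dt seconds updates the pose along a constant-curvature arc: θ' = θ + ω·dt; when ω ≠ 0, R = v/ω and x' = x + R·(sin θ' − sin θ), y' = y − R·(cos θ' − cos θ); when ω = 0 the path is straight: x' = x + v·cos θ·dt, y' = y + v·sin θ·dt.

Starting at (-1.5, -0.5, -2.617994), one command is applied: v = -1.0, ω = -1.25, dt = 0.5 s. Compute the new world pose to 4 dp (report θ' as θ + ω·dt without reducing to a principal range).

(-1.0190, -0.3969, -3.2430)

θ' = -2.6180 + -1.25·0.5 = -3.2430
R = v/ω = -1.0/-1.25 = 0.8000
x' = -1.5 + 0.8000·(sin -3.2430 − sin -2.6180) = -1.0190
y' = -0.5 − 0.8000·(cos -3.2430 − cos -2.6180) = -0.3969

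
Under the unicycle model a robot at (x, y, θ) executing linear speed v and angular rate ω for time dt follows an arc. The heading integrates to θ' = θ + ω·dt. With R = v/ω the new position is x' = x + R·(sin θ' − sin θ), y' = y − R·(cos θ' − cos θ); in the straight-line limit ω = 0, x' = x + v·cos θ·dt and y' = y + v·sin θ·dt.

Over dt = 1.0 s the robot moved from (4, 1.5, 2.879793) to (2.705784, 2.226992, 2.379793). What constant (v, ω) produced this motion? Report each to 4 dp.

v = 1.5000, ω = -0.5000

Δθ = 2.379793 − 2.879793 = -0.500000
ω = Δθ/dt = -0.500000/1.0 = -0.5000
R = Δx/(sin θ' − sin θ) = -3.0000
v = R·ω = -3.0000·-0.5000 = 1.5000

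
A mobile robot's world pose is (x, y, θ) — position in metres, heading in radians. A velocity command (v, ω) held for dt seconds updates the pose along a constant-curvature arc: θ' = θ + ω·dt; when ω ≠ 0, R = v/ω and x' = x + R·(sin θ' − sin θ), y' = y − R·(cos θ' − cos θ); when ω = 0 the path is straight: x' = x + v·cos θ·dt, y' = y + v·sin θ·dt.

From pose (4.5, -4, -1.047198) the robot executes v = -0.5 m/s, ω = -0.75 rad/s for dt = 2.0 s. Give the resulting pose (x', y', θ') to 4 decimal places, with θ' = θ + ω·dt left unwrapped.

θ' = -1.0472 + -0.75·2.0 = -2.5472
R = v/ω = -0.5/-0.75 = 0.6667
x' = 4.5 + 0.6667·(sin -2.5472 − sin -1.0472) = 4.7040
y' = -4 − 0.6667·(cos -2.5472 − cos -1.0472) = -3.1143

(4.7040, -3.1143, -2.5472)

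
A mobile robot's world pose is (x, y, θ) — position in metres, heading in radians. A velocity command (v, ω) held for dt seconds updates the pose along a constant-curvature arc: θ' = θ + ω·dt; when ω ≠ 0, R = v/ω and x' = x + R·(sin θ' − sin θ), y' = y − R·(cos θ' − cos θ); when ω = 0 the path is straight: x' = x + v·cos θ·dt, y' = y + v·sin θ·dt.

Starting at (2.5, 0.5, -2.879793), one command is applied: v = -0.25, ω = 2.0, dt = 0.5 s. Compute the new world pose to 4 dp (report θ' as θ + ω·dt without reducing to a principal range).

(2.5867, 0.5827, -1.8798)

θ' = -2.8798 + 2.0·0.5 = -1.8798
R = v/ω = -0.25/2.0 = -0.1250
x' = 2.5 + -0.1250·(sin -1.8798 − sin -2.8798) = 2.5867
y' = 0.5 − -0.1250·(cos -1.8798 − cos -2.8798) = 0.5827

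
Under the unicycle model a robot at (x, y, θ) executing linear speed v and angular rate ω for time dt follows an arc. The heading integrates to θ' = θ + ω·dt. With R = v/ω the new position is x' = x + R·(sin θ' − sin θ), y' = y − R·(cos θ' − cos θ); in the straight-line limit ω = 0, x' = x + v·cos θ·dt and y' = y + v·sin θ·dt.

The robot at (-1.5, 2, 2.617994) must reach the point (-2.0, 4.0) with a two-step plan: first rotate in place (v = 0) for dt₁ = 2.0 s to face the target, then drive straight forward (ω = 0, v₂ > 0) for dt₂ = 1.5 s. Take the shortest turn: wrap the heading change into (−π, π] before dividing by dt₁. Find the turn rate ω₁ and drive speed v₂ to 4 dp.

ω₁ = -0.4011, v₂ = 1.3744

heading to target = atan2(4−2, -2−-1.5) = 1.8158
Δθ = wrap(1.8158 − 2.6180) = -0.8022; ω₁ = Δθ/dt₁ = -0.4011
distance = √((-2−-1.5)² + (4−2)²) = 2.0616; v₂ = distance/dt₂ = 1.3744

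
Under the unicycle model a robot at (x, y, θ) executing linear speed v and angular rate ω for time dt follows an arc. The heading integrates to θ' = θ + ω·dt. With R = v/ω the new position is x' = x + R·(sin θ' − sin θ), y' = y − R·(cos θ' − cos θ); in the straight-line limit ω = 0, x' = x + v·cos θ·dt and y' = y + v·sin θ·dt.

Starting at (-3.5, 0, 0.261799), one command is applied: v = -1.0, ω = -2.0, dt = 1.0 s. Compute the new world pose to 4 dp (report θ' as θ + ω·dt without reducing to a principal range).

(-4.1224, 0.5663, -1.7382)

θ' = 0.2618 + -2.0·1.0 = -1.7382
R = v/ω = -1.0/-2.0 = 0.5000
x' = -3.5 + 0.5000·(sin -1.7382 − sin 0.2618) = -4.1224
y' = 0 − 0.5000·(cos -1.7382 − cos 0.2618) = 0.5663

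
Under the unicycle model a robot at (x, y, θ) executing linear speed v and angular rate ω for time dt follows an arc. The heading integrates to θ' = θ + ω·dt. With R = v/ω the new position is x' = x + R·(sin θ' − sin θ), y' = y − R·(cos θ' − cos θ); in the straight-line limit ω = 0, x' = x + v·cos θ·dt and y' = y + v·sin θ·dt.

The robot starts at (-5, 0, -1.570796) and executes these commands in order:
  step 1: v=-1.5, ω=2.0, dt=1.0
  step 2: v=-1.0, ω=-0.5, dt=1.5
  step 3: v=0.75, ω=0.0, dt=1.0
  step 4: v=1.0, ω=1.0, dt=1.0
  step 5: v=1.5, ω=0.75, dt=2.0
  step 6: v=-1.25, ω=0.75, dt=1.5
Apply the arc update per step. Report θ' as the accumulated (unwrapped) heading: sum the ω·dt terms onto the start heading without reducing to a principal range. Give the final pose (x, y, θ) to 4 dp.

step 1: θ'=0.4292 (R=-0.7500) → pose (-6.0621, 0.6820, 0.4292)
step 2: θ'=-0.3208 (R=2.0000) → pose (-7.5250, 0.6026, -0.3208)
step 3: θ'=-0.3208 (straight) → pose (-6.8133, 0.3661, -0.3208)
step 4: θ'=0.6792 (R=1.0000) → pose (-5.8698, 0.5370, 0.6792)
step 5: θ'=2.1792 (R=2.0000) → pose (-5.4850, 3.2363, 2.1792)
step 6: θ'=3.3042 (R=-1.6667) → pose (-3.8476, 2.5442, 3.3042)

(-3.8476, 2.5442, 3.3042)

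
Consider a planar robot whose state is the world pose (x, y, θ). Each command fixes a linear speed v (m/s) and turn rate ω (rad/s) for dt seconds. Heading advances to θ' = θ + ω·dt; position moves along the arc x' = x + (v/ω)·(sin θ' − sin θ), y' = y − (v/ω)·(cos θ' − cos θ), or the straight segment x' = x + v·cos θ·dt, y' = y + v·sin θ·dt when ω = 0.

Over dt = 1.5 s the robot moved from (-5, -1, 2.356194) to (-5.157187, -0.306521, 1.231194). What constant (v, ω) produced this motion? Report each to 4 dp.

Δθ = 1.231194 − 2.356194 = -1.125000
ω = Δθ/dt = -1.125000/1.5 = -0.7500
R = −Δy/(cos θ' − cos θ) = -0.6667
v = R·ω = -0.6667·-0.7500 = 0.5000

v = 0.5000, ω = -0.7500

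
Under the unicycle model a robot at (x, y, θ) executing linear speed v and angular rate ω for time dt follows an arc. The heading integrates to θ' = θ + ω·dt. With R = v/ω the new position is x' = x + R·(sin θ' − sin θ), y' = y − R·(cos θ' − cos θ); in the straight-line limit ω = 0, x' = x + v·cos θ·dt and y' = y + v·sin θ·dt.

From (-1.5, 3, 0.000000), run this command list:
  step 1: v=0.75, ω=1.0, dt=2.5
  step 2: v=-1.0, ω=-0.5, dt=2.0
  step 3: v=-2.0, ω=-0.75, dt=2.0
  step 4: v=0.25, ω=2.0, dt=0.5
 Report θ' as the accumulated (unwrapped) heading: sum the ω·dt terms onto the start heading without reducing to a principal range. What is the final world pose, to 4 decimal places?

step 1: θ'=2.5000 (R=0.7500) → pose (-1.0511, 4.3509, 2.5000)
step 2: θ'=1.5000 (R=2.0000) → pose (-0.2531, 2.6071, 1.5000)
step 3: θ'=0.0000 (R=2.6667) → pose (-2.9131, 0.1291, 0.0000)
step 4: θ'=1.0000 (R=0.1250) → pose (-2.8079, 0.1865, 1.0000)

(-2.8079, 0.1865, 1.0000)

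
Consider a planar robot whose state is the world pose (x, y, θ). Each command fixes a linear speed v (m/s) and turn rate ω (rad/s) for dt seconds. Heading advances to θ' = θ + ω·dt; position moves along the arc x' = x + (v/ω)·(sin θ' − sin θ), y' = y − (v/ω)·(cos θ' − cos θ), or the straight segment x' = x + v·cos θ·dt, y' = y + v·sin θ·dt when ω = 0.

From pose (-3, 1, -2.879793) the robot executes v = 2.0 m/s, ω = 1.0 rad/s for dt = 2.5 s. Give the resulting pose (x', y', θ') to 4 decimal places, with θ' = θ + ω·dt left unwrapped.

θ' = -2.8798 + 1.0·2.5 = -0.3798
R = v/ω = 2.0/1.0 = 2.0000
x' = -3 + 2.0000·(sin -0.3798 − sin -2.8798) = -3.2238
y' = 1 − 2.0000·(cos -0.3798 − cos -2.8798) = -2.7893

(-3.2238, -2.7893, -0.3798)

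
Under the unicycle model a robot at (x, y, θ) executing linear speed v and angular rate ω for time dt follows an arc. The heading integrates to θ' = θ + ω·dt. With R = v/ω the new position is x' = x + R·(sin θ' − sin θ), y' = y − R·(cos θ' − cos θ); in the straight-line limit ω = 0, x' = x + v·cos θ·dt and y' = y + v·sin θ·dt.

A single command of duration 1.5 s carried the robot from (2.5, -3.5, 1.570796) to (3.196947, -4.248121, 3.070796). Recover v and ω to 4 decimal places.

v = -0.7500, ω = 1.0000

Δθ = 3.070796 − 1.570796 = 1.500000
ω = Δθ/dt = 1.500000/1.5 = 1.0000
R = −Δy/(cos θ' − cos θ) = -0.7500
v = R·ω = -0.7500·1.0000 = -0.7500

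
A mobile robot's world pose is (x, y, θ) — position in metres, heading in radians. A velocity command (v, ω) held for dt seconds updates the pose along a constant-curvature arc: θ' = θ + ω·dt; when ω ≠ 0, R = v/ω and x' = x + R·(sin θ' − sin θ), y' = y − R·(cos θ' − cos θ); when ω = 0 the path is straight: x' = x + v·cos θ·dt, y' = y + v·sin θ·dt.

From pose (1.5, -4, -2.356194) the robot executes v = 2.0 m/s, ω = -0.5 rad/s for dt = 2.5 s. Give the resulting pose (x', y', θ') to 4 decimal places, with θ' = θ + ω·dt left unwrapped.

θ' = -2.3562 + -0.5·2.5 = -3.6062
R = v/ω = 2.0/-0.5 = -4.0000
x' = 1.5 + -4.0000·(sin -3.6062 − sin -2.3562) = -3.1207
y' = -4 − -4.0000·(cos -3.6062 − cos -2.3562) = -4.7476

(-3.1207, -4.7476, -3.6062)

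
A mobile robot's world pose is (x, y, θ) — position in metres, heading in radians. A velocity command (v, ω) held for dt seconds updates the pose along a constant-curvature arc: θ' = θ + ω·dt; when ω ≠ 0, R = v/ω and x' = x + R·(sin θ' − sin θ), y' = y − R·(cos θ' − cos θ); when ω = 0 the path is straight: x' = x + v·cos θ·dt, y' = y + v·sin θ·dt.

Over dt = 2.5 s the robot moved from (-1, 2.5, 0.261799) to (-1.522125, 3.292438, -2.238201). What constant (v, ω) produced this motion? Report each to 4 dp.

Δθ = -2.238201 − 0.261799 = -2.500000
ω = Δθ/dt = -2.500000/2.5 = -1.0000
R = −Δy/(cos θ' − cos θ) = 0.5000
v = R·ω = 0.5000·-1.0000 = -0.5000

v = -0.5000, ω = -1.0000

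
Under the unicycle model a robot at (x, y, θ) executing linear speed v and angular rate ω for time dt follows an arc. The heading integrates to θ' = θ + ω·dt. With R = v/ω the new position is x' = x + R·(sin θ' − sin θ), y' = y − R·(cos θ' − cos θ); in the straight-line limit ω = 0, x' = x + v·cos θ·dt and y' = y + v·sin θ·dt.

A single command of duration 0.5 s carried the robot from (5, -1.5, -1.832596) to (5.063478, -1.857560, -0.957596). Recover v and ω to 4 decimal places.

Δθ = -0.957596 − -1.832596 = 0.875000
ω = Δθ/dt = 0.875000/0.5 = 1.7500
R = −Δy/(cos θ' − cos θ) = 0.4286
v = R·ω = 0.4286·1.7500 = 0.7500

v = 0.7500, ω = 1.7500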